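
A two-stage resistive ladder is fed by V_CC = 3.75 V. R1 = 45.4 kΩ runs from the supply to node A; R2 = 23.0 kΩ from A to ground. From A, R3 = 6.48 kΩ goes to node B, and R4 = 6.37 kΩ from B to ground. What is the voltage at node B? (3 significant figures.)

V_B ≈ 0.286 V

Node A sees R2 in parallel with the series input of stage 2, R3 + R4 = 12.85 kΩ.
R2 ‖ (R3+R4) = 8.244 kΩ.
First divider: V_A = V_CC · 8.244/(45.4 + 8.244) = 0.5763 V.
Stage 2 is unloaded, so V_B = V_A · R4/(R3+R4) = 0.5763 × 6.37/12.85 = 0.2857 V.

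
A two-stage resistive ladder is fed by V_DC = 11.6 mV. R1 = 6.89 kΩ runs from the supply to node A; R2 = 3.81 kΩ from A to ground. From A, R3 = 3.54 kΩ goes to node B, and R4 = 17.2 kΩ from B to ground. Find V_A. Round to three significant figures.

The second stage (R3 + R4 = 20.74 kΩ) loads node A in parallel with R2.
Effective lower resistance at A: R2 ‖ 20.74 = 3.219 kΩ.
So V_A = 11.6 × 0.3184 = 3.694 mV.

V_A ≈ 3.69 mV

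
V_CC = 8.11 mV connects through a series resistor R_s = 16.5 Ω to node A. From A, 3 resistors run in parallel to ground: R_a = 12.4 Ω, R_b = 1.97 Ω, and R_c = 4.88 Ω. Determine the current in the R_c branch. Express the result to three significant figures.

I ≈ 0.118 mA

Parallel bank: R_p = 1/(1/12.4 + 1/1.97 + 1/4.88) = 1.261 Ω.
Node voltage V_A = V_CC · R_p/(R_s + R_p) = 8.11 × 0.07099 = 0.5757 mV.
Branch current I = V_A/R_c = 0.5757/4.88 = 0.1180 mA.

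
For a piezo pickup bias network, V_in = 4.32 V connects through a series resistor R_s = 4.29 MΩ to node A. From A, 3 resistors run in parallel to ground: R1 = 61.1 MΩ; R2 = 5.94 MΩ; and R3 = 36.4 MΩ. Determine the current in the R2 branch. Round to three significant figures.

Combine the parallel branches: R_p = (1/61.1 + 1/5.94 + 1/36.4)⁻¹ = 4.713 MΩ.
Node voltage V_A = V_in · R_p/(R_s + R_p) = 4.32 × 0.5235 = 2.261 V.
Branch current I = V_A/R2 = 2.261/5.94 = 0.3807 µA.

I ≈ 0.381 µA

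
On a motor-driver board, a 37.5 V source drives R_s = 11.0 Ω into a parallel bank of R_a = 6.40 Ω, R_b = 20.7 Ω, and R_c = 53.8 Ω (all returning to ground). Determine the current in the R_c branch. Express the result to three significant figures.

Equivalent of the parallel group: R_p = 4.481 Ω.
V_A by voltage divider: V_A = 37.5 × 4.481/(11.0 + 4.481) = 10.86 V.
Branch current I = V_A/R_c = 10.86/53.8 = 0.2018 A.
(Equivalently: I_total = 2.422 A, then current-divider fraction G_k/ΣG = 0.08330.)

I ≈ 0.202 A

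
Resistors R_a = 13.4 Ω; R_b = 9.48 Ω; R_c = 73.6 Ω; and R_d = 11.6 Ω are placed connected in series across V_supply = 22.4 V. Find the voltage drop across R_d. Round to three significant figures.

Total series resistance ΣR = 13.4 + 9.48 + 73.6 + 11.6 = 108.1 Ω.
V = V_supply · R/ΣR = 22.4 × 0.1073 = 2.404 V.

V ≈ 2.40 V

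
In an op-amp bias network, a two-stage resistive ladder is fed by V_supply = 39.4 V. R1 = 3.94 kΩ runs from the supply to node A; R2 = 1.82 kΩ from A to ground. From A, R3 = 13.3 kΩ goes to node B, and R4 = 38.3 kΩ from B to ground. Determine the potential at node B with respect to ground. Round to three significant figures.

Node A sees R2 in parallel with the series input of stage 2, R3 + R4 = 51.60 kΩ.
Effective lower resistance at A: R2 ‖ 51.60 = 1.758 kΩ.
So V_A = 39.4 × 0.3085 = 12.16 V.
Then the unloaded second divider: V_B = V_A × R4/(R3+R4) = 12.16 × 0.7422 = 9.023 V.

V_B ≈ 9.02 V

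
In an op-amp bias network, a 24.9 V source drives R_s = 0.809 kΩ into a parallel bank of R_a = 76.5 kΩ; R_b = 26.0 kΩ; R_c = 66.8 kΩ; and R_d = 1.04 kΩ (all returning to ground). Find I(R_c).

I ≈ 0.204 mA

Parallel bank: R_p = 1/(1/76.5 + 1/26.0 + 1/66.8 + 1/1.04) = 0.9727 kΩ.
V_A by voltage divider: V_A = 24.9 × 0.9727/(0.809 + 0.9727) = 13.59 V.
Branch current I = V_A/R_c = 13.59/66.8 = 0.2035 mA.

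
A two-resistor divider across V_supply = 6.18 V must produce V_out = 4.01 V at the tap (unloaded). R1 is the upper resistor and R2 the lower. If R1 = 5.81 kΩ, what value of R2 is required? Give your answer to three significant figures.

The divider ratio is R2/(R1+R2) = 4.01/6.18 = 0.6489.
R2 = R1 · 0.6489/(1 − 0.6489) = 10.74 kΩ.

R2 ≈ 10.7 kΩ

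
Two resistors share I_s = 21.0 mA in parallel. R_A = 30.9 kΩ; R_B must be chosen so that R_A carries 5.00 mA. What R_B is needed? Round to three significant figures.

R_B ≈ 9.66 kΩ

In a two-way split, I_A/I_s = R_B/(R_A + R_B).
5.00/21.0 = R_B/(R_A + R_B) → R_B = R_A · (0.2381)/(1 − 0.2381) = 30.9 × 0.3125 = 9.656 kΩ.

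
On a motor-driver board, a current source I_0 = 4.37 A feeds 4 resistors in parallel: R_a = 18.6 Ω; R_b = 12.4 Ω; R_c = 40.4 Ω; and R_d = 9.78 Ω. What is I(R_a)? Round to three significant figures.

I ≈ 0.899 A

ΣG = 1/18.6 + 1/12.4 + 1/40.4 + 1/9.78 = 0.2614.
R_a takes the fraction G_k/ΣG = 0.05376/0.2614 = 0.2057, so I = 4.37 × 0.2057 = 0.8988 A.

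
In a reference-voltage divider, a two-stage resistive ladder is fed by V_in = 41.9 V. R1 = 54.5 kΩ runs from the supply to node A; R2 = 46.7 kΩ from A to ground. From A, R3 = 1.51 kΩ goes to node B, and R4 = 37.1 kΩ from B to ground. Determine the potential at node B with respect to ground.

V_B ≈ 11.3 V

Node A sees R2 in parallel with the series input of stage 2, R3 + R4 = 38.61 kΩ.
R2 ‖ (R3+R4) = 21.14 kΩ.
First divider: V_A = V_in · 21.14/(54.5 + 21.14) = 11.71 V.
Then the unloaded second divider: V_B = V_A × R4/(R3+R4) = 11.71 × 0.9609 = 11.25 V.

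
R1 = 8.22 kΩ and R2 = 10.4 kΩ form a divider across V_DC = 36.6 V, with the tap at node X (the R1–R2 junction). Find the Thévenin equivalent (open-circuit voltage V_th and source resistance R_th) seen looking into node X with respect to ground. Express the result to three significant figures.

V_th ≈ 20.4 V, R_th ≈ 4.59 kΩ

With X open, the divider is unloaded: V_th = 36.6 × 10.4/18.62 = 20.44 V.
Zeroing V_DC shorts the top of R1 to ground, so R_th = R1 ‖ R2 = 4.591 kΩ.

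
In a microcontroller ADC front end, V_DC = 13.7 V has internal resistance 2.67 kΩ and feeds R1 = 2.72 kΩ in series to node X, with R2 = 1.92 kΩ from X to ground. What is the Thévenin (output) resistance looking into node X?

R_th ≈ 1.42 kΩ

R1' = 2.67 + 2.72 = 5.390 kΩ (source resistance + R1).
Looking into X with the source shorted: R_th = R1'·R2/(R1'+R2) = 5.390 × 1.92/7.310 = 1.416 kΩ.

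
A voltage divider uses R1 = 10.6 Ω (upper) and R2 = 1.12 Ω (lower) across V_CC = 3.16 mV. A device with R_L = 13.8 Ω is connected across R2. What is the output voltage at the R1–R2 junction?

V_out ≈ 0.281 mV

First combine the lower leg with the load: R2 ‖ R_L = 1.036 Ω.
Now apply the divider: V_out = 3.16 × 0.08903 = 0.2813 mV.
(Unloaded it would be 0.302 mV; the load pulls it down.)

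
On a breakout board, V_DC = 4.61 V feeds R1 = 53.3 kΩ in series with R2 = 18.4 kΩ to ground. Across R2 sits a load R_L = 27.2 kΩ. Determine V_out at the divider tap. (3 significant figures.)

V_out ≈ 0.787 V

First combine the lower leg with the load: R2 ‖ R_L = 10.98 kΩ.
Voltage divider with the loaded lower leg: V_out = 4.61 × 10.98/(53.3 + 10.98) = 4.61 × 0.1708 = 0.7872 V.
(Unloaded it would be 1.18 V; the load pulls it down.)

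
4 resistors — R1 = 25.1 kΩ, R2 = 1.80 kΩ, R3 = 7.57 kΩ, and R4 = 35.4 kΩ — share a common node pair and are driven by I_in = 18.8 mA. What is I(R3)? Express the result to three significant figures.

Total conductance ΣG = 1/25.1 + 1/1.80 + 1/7.57 + 1/35.4 = 0.7557 (units of 1/kΩ).
Current divider: I(R3) = I_in · G_k/ΣG = 18.8 × (0.1321/0.7557) = 18.8 × 0.1748 = 3.286 mA.

I ≈ 3.29 mA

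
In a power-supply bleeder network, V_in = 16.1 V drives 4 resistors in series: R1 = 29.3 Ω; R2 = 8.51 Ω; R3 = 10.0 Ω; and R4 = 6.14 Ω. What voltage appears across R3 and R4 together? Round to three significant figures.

Total series resistance ΣR = 29.3 + 8.51 + 10.0 + 6.14 = 53.95 Ω.
R_{R3..R4} = 10.0 + 6.14 = 16.14 Ω.
Voltage divider: V = V_in · (16.14 / 53.95) = 16.1 × 0.2992 = 4.817 V.

V ≈ 4.82 V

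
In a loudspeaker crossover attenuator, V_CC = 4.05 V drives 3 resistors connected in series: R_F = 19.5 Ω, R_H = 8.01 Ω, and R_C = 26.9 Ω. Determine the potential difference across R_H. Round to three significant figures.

V ≈ 0.596 V

Total series resistance ΣR = 19.5 + 8.01 + 26.9 = 54.41 Ω.
By the voltage-divider rule, V = 4.05 × 8.010/54.41 = 0.5962 V.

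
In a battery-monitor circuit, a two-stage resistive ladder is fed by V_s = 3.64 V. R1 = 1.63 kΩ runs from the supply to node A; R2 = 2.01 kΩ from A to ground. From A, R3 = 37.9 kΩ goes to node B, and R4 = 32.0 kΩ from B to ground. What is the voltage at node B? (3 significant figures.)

Node A sees R2 in parallel with the series input of stage 2, R3 + R4 = 69.90 kΩ.
R2 ‖ (R3+R4) = 1.954 kΩ.
So V_A = 3.64 × 0.5452 = 1.984 V.
Then the unloaded second divider: V_B = V_A × R4/(R3+R4) = 1.984 × 0.4578 = 0.9085 V.

V_B ≈ 0.908 V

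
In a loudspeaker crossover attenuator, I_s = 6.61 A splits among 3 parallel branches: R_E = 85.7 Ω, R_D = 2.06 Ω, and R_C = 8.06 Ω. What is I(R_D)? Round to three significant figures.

Conductances: ΣG = 1/85.7 + 1/2.06 + 1/8.06 = 0.6212 (1/Ω).
By the current-divider rule, I = I_s · G_k/ΣG = 6.61 × 0.7815 = 5.166 A.

I ≈ 5.17 A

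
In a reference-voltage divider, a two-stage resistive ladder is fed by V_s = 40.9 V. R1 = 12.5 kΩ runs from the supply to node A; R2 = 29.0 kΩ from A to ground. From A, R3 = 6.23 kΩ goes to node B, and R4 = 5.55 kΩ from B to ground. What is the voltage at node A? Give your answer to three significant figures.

Looking into the second stage from A: R3 + R4 = 11.78 kΩ appears in parallel with R2.
R2 ‖ (R3+R4) = 8.377 kΩ.
So V_A = 40.9 × 0.4013 = 16.41 V.

V_A ≈ 16.4 V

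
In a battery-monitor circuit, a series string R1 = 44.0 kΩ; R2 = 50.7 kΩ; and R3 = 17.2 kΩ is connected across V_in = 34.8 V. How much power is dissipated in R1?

P ≈ 4.26 mW

Series current I = V_in/ΣR = 34.8/111.9 = 0.3110 mA.
V(R1) = I·R = 13.68 V; P = V·I = 13.68 × 0.3110 = 4.256 mW.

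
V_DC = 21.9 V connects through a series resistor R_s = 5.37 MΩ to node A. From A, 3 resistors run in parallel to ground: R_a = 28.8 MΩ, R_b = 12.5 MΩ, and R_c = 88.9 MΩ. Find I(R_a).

I ≈ 0.454 µA

Parallel bank: R_p = 1/(1/28.8 + 1/12.5 + 1/88.9) = 7.938 MΩ.
V_A = 21.9 × 7.938/13.31 = 13.06 V.
I(R_a) = V_A / R_a = 13.06/28.8 = 0.4536 µA.
(Equivalently: I_total = 1.646 µA, then current-divider fraction G_k/ΣG = 0.2756.)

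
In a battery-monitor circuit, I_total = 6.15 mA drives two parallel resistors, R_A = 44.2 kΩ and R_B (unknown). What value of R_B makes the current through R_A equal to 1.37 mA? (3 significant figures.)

In a two-way split, I_A/I_total = R_B/(R_A + R_B).
With f = 0.2228, R_B = R_A · f/(1−f) = 44.2 × 0.2866 = 12.67 kΩ.

R_B ≈ 12.7 kΩ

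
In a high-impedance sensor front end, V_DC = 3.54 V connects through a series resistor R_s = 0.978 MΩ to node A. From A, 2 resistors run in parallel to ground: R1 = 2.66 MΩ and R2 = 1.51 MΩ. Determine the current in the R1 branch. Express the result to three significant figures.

I ≈ 0.660 µA

Equivalent of the parallel group: R_p = 0.9632 MΩ.
Node voltage V_A = V_DC · R_p/(R_s + R_p) = 3.54 × 0.4962 = 1.757 V.
I(R1) = V_A / R1 = 1.757/2.66 = 0.6603 µA.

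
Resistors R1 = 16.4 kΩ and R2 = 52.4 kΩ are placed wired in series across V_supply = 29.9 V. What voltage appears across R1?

Total series resistance ΣR = 16.4 + 52.4 = 68.80 kΩ.
Voltage divider: V = V_supply · (16.40 / 68.80) = 29.9 × 0.2384 = 7.127 V.

V ≈ 7.13 V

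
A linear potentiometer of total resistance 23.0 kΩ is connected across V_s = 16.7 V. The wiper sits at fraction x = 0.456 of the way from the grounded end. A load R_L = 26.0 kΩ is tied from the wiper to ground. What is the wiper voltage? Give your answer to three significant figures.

Split the track: R_lower = x·R_p = 10.49 kΩ, R_upper = (1−x)·R_p = 12.51 kΩ.
(x·R_p) ‖ R_L = 7.473 kΩ.
Then V_out = V_s · 7.473/(12.51 + 7.473) = 6.245 V.

V_out ≈ 6.24 V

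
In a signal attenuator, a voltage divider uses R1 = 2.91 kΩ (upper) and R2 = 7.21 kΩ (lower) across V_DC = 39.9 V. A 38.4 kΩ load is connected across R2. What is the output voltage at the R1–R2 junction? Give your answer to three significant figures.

V_out ≈ 27.0 V

First combine the lower leg with the load: R2 ‖ R_L = 6.070 kΩ.
Now apply the divider: V_out = 39.9 × 0.6760 = 26.97 V.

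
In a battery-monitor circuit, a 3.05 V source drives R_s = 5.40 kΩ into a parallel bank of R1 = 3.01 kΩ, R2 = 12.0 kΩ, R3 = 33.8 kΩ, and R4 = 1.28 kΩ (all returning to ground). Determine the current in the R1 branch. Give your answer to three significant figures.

I ≈ 0.133 mA

Equivalent of the parallel group: R_p = 0.8154 kΩ.
V_A = 3.05 × 0.8154/6.215 = 0.4001 V.
Branch current I = V_A/R1 = 0.4001/3.01 = 0.1329 mA.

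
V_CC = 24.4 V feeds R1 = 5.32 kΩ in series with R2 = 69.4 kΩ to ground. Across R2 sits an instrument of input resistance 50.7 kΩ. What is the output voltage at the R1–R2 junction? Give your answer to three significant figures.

V_out ≈ 20.7 V

First combine the lower leg with the load: R2 ‖ R_L = 29.30 kΩ.
Now apply the divider: V_out = 24.4 × 0.8463 = 20.65 V.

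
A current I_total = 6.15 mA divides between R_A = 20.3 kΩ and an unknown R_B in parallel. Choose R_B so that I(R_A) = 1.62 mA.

R_B ≈ 7.26 kΩ

The fraction through R_A equals R_B/(R_A+R_B).
1.62/6.15 = R_B/(R_A + R_B) → R_B = R_A · (0.2634)/(1 − 0.2634) = 20.3 × 0.3576 = 7.260 kΩ.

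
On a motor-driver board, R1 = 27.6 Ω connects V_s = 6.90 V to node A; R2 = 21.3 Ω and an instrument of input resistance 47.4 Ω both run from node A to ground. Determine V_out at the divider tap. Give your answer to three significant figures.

V_out ≈ 2.40 V

The load sits in parallel with R2, giving an effective lower resistance R2' = R2·R_L/(R2+R_L) = 14.70 Ω.
Voltage divider with the loaded lower leg: V_out = 6.90 × 14.70/(27.6 + 14.70) = 6.90 × 0.3475 = 2.397 V.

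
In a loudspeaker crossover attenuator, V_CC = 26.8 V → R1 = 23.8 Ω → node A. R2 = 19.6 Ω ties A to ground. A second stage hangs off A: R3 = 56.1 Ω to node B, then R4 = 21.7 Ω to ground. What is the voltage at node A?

V_A ≈ 10.6 V

The second stage (R3 + R4 = 77.80 Ω) loads node A in parallel with R2.
Effective lower resistance at A: R2 ‖ 77.80 = 15.66 Ω.
First divider: V_A = V_CC · 15.66/(23.8 + 15.66) = 10.63 V.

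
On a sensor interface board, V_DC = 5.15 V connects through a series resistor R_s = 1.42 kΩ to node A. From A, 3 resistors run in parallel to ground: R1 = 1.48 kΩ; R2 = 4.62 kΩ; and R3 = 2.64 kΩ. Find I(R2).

Parallel bank: R_p = 1/(1/1.48 + 1/4.62 + 1/2.64) = 0.7868 kΩ.
V_A = 5.15 × 0.7868/2.207 = 1.836 V.
Branch current I = V_A/R2 = 1.836/4.62 = 0.3974 mA.

I ≈ 0.397 mA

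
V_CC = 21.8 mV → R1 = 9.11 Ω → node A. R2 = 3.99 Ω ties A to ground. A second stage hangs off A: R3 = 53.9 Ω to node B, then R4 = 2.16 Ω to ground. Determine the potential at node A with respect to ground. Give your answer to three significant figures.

The second stage (R3 + R4 = 56.06 Ω) loads node A in parallel with R2.
Effective lower resistance at A: R2 ‖ 56.06 = 3.725 Ω.
First divider: V_A = V_CC · 3.725/(9.11 + 3.725) = 6.327 mV.

V_A ≈ 6.33 mV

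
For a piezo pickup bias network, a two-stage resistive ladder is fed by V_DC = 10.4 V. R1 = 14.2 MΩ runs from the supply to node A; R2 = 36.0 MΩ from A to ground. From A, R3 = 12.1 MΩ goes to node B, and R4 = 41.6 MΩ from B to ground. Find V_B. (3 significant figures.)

V_B ≈ 4.86 V

Looking into the second stage from A: R3 + R4 = 53.70 MΩ appears in parallel with R2.
Effective lower resistance at A: R2 ‖ 53.70 = 21.55 MΩ.
V_A = 10.4 × 21.55/(14.2 + 21.55) = 6.269 V.
Then the unloaded second divider: V_B = V_A × R4/(R3+R4) = 6.269 × 0.7747 = 4.857 V.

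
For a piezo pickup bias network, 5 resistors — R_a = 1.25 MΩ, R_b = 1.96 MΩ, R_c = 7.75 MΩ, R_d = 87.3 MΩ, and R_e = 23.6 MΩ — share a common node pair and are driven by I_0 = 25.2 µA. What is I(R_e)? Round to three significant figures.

I ≈ 0.715 µA

Total conductance ΣG = 1/1.25 + 1/1.96 + 1/7.75 + 1/87.3 + 1/23.6 = 1.493 (units of 1/MΩ).
R_e takes the fraction G_k/ΣG = 0.04237/1.493 = 0.02838, so I = 25.2 × 0.02838 = 0.7152 µA.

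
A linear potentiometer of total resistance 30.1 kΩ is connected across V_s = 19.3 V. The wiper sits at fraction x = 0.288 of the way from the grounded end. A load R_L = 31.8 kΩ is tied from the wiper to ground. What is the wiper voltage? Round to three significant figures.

V_out ≈ 4.65 V

The pot divides into 21.43 kΩ above the wiper and 8.669 kΩ below.
(x·R_p) ‖ R_L = 6.812 kΩ.
Loaded-divider output: V_out = 19.3 × 0.2412 = 4.655 V.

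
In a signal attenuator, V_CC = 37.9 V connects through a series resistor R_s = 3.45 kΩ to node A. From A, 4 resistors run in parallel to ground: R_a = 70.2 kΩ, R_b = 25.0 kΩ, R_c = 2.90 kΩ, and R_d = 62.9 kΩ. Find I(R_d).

Parallel bank: R_p = 1/(1/70.2 + 1/25.0 + 1/2.90 + 1/62.9) = 2.410 kΩ.
Node voltage V_A = V_CC · R_p/(R_s + R_p) = 37.9 × 0.4112 = 15.59 V.
Branch current I = V_A/R_d = 15.59/62.9 = 0.2478 mA.
(Check via current divider: I_total = 6.468 mA; share G_k/ΣG = 0.03831 → same result.)

I ≈ 0.248 mA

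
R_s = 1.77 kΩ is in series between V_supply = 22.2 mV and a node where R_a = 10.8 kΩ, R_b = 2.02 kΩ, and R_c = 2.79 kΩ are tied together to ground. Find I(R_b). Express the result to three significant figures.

Parallel bank: R_p = 1/(1/10.8 + 1/2.02 + 1/2.79) = 1.057 kΩ.
V_A by voltage divider: V_A = 22.2 × 1.057/(1.77 + 1.057) = 8.301 mV.
I(R_b) = V_A / R_b = 8.301/2.02 = 4.109 µA.

I ≈ 4.11 µA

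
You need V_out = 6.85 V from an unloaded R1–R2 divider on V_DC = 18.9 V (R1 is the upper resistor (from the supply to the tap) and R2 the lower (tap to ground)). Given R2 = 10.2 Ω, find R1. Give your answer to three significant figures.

R1 ≈ 17.9 Ω

The divider ratio is R2/(R1+R2) = 6.85/18.9 = 0.3624.
So R1 = R2 · (V_DC/V_out − 1) = 10.2 × (18.9/6.85 − 1) = 10.2 × 1.759 = 17.94 Ω.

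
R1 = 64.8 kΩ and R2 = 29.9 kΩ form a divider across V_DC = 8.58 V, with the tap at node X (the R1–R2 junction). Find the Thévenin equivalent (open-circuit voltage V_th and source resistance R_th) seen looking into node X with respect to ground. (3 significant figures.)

With X open, the divider is unloaded: V_th = 8.58 × 29.9/94.70 = 2.709 V.
Looking into X with the source shorted: R_th = R1·R2/(R1+R2) = 64.80 × 29.9/94.70 = 20.46 kΩ.

V_th ≈ 2.71 V, R_th ≈ 20.5 kΩ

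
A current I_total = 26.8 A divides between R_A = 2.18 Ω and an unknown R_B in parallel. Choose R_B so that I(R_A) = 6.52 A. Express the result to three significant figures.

The fraction through R_A equals R_B/(R_A+R_B).
With f = 0.2433, R_B = R_A · f/(1−f) = 2.18 × 0.3215 = 0.7009 Ω.

R_B ≈ 0.701 Ω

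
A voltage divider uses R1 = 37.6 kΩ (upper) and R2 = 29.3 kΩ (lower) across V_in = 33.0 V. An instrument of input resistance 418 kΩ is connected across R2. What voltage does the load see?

The load sits in parallel with R2, giving an effective lower resistance R2' = R2·R_L/(R2+R_L) = 27.38 kΩ.
Now apply the divider: V_out = 33.0 × 0.4214 = 13.91 V.
(Unloaded it would be 14.5 V; the load pulls it down.)

V_out ≈ 13.9 V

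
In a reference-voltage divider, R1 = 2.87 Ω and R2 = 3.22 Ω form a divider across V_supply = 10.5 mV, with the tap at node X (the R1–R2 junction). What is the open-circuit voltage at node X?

With X open, the divider is unloaded: V_th = 10.5 × 3.22/6.090 = 5.552 mV.

V_th ≈ 5.55 mV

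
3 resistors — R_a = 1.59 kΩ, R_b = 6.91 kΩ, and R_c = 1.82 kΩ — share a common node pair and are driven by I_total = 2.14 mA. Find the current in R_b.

I ≈ 0.234 mA

ΣG = 1/1.59 + 1/6.91 + 1/1.82 = 1.323.
R_b takes the fraction G_k/ΣG = 0.1447/1.323 = 0.1094, so I = 2.14 × 0.1094 = 0.2341 mA.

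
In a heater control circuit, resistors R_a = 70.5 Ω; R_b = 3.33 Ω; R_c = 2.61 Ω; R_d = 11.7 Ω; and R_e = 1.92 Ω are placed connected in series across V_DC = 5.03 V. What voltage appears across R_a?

V ≈ 3.94 V

Series total: ΣR = 70.5 + 3.33 + 2.61 + 11.7 + 1.92 = 90.06 Ω.
V = V_DC · R/ΣR = 5.03 × 0.7828 = 3.938 V.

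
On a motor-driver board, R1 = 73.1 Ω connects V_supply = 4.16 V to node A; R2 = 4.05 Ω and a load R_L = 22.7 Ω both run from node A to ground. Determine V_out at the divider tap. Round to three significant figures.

V_out ≈ 0.187 V

The load sits in parallel with R2, giving an effective lower resistance R2' = R2·R_L/(R2+R_L) = 3.437 Ω.
Now apply the divider: V_out = 4.16 × 0.04490 = 0.1868 V.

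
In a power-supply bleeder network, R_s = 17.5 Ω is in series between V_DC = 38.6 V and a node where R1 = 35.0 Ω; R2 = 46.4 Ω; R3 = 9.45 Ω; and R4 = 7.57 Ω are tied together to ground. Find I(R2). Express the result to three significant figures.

I ≈ 0.138 A

Combine the parallel branches: R_p = (1/35.0 + 1/46.4 + 1/9.45 + 1/7.57)⁻¹ = 3.472 Ω.
V_A by voltage divider: V_A = 38.6 × 3.472/(17.5 + 3.472) = 6.390 V.
Branch current I = V_A/R2 = 6.390/46.4 = 0.1377 A.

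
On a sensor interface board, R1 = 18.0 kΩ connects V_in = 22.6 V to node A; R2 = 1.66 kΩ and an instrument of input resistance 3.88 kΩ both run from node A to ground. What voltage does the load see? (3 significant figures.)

The load sits in parallel with R2, giving an effective lower resistance R2' = R2·R_L/(R2+R_L) = 1.163 kΩ.
Voltage divider with the loaded lower leg: V_out = 22.6 × 1.163/(18.0 + 1.163) = 22.6 × 0.06067 = 1.371 V.

V_out ≈ 1.37 V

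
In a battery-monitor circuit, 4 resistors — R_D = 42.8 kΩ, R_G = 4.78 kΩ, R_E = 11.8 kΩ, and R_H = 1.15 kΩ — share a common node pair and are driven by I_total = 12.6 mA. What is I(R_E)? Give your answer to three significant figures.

Total conductance ΣG = 1/42.8 + 1/4.78 + 1/11.8 + 1/1.15 = 1.187 (units of 1/kΩ).
Current divider: I(R_E) = I_total · G_k/ΣG = 12.6 × (0.08475/1.187) = 12.6 × 0.07140 = 0.8997 mA.

I ≈ 0.900 mA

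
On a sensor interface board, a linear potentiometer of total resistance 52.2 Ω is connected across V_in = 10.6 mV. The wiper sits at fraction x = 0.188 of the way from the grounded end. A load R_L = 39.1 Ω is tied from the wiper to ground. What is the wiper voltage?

V_out ≈ 1.66 mV

Lower segment x·R_p = 9.814 Ω; upper segment (1−x)·R_p = 42.39 Ω.
R_L loads the lower segment: effective lower R = 7.845 Ω.
V_out = 10.6 × 7.845/(42.39 + 7.845) = 1.655 mV.
(Unloaded: V_out = x·V_in = 1.99 mV.)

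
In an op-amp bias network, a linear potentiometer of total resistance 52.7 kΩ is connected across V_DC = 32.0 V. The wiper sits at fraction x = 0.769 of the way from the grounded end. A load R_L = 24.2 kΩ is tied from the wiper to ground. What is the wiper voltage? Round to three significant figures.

Lower segment x·R_p = 40.53 kΩ; upper segment (1−x)·R_p = 12.17 kΩ.
R_L loads the lower segment: effective lower R = 15.15 kΩ.
V_out = 32.0 × 15.15/(12.17 + 15.15) = 17.74 V.
(Unloaded: V_out = x·V_DC = 24.6 V.)

V_out ≈ 17.7 V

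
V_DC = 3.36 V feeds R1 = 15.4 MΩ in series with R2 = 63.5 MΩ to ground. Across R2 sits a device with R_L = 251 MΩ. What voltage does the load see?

The load sits in parallel with R2, giving an effective lower resistance R2' = R2·R_L/(R2+R_L) = 50.68 MΩ.
Now apply the divider: V_out = 3.36 × 0.7669 = 2.577 V.

V_out ≈ 2.58 V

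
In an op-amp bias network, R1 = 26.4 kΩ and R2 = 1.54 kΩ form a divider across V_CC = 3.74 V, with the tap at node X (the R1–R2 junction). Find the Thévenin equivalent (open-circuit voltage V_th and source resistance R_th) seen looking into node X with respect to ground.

V_th ≈ 0.206 V, R_th ≈ 1.46 kΩ

With X open, the divider is unloaded: V_th = 3.74 × 1.54/27.94 = 0.2061 V.
With V_CC suppressed (replaced by a short), R_th = R1 ‖ R2 = (26.40 × 1.54)/(26.40 + 1.54) = 1.455 kΩ.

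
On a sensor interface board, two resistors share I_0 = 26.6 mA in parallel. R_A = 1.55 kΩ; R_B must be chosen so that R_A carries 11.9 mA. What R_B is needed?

Two-branch current divider: I_A = I_0 · R_B/(R_A + R_B).
11.9/26.6 = R_B/(R_A + R_B) → R_B = R_A · (0.4474)/(1 − 0.4474) = 1.55 × 0.8095 = 1.255 kΩ.

R_B ≈ 1.25 kΩ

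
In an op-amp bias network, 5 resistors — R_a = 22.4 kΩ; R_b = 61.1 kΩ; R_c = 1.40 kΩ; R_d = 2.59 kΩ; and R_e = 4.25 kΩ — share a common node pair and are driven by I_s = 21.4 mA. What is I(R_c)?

I ≈ 10.9 mA

ΣG = 1/22.4 + 1/61.1 + 1/1.40 + 1/2.59 + 1/4.25 = 1.397.
R_c takes the fraction G_k/ΣG = 0.7143/1.397 = 0.5114, so I = 21.4 × 0.5114 = 10.94 mA.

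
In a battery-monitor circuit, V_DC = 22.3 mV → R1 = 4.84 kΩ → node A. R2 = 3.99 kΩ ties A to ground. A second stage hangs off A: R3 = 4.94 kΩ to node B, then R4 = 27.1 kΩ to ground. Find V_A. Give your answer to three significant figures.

V_A ≈ 9.43 mV

The second stage (R3 + R4 = 32.04 kΩ) loads node A in parallel with R2.
R2 ‖ (R3+R4) = 3.548 kΩ.
So V_A = 22.3 × 0.4230 = 9.433 mV.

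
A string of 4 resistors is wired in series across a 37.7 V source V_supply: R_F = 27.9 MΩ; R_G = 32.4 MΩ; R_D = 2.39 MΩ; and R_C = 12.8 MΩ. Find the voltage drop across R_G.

V ≈ 16.2 V

ΣR = 27.9 + 32.4 + 2.39 + 12.8 = 75.49 MΩ.
V = V_supply · R/ΣR = 37.7 × 0.4292 = 16.18 V.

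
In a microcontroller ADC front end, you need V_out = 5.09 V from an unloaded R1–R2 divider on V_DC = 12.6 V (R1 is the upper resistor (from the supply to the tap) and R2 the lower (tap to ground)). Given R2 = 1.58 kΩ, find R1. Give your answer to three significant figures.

The divider ratio is R2/(R1+R2) = 5.09/12.6 = 0.4040.
R1 = R2·(1/k − 1) = 1.58 × 1.475 = 2.331 kΩ.

R1 ≈ 2.33 kΩ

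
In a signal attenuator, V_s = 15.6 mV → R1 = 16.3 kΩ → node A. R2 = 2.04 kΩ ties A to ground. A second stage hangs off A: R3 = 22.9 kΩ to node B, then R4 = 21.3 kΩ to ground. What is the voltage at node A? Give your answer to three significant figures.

V_A ≈ 1.67 mV

Node A sees R2 in parallel with the series input of stage 2, R3 + R4 = 44.20 kΩ.
Effective lower resistance at A: R2 ‖ 44.20 = 1.950 kΩ.
First divider: V_A = V_s · 1.950/(16.3 + 1.950) = 1.667 mV.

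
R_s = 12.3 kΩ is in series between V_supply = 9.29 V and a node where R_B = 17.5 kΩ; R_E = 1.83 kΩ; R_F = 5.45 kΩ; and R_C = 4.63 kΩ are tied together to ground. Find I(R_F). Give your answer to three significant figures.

I ≈ 0.128 mA

Combine the parallel branches: R_p = (1/17.5 + 1/1.83 + 1/5.45 + 1/4.63)⁻¹ = 0.9969 kΩ.
V_A = 9.29 × 0.9969/13.30 = 0.6965 V.
I(R_F) = V_A / R_F = 0.6965/5.45 = 0.1278 mA.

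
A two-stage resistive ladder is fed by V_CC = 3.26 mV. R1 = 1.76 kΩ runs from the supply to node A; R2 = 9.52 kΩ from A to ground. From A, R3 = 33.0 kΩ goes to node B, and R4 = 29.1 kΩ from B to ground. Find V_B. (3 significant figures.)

V_B ≈ 1.26 mV

Looking into the second stage from A: R3 + R4 = 62.10 kΩ appears in parallel with R2.
R2 ‖ (R3+R4) = 8.255 kΩ.
First divider: V_A = V_CC · 8.255/(1.76 + 8.255) = 2.687 mV.
Stage 2 is unloaded, so V_B = V_A · R4/(R3+R4) = 2.687 × 29.1/62.10 = 1.259 mV.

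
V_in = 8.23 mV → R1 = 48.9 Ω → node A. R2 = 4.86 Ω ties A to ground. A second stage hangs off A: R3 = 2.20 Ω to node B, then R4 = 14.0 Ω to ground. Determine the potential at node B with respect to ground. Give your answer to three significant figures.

The second stage (R3 + R4 = 16.20 Ω) loads node A in parallel with R2.
R2 ‖ (R3+R4) = 3.738 Ω.
First divider: V_A = V_in · 3.738/(48.9 + 3.738) = 0.5845 mV.
Then the unloaded second divider: V_B = V_A × R4/(R3+R4) = 0.5845 × 0.8642 = 0.5051 mV.

V_B ≈ 0.505 mV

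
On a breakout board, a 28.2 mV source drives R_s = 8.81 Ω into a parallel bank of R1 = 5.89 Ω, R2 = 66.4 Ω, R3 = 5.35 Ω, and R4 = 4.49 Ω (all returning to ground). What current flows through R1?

Combine the parallel branches: R_p = (1/5.89 + 1/66.4 + 1/5.35 + 1/4.49)⁻¹ = 1.682 Ω.
Node voltage V_A = V_in · R_p/(R_s + R_p) = 28.2 × 0.1603 = 4.521 mV.
I(R1) = V_A / R1 = 4.521/5.89 = 0.7676 mA.

I ≈ 0.768 mA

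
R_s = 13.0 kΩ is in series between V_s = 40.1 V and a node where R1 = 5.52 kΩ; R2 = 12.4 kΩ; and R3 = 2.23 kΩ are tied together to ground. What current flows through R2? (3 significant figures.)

Combine the parallel branches: R_p = (1/5.52 + 1/12.4 + 1/2.23)⁻¹ = 1.408 kΩ.
V_A by voltage divider: V_A = 40.1 × 1.408/(13.0 + 1.408) = 3.919 V.
Branch current I = V_A/R2 = 3.919/12.4 = 0.3160 mA.
(Check via current divider: I_total = 2.783 mA; share G_k/ΣG = 0.1135 → same result.)

I ≈ 0.316 mA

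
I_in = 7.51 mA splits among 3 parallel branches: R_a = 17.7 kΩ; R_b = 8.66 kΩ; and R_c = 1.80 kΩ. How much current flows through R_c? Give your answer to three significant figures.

Conductances: ΣG = 1/17.7 + 1/8.66 + 1/1.80 = 0.7275 (1/kΩ).
By the current-divider rule, I = I_in · G_k/ΣG = 7.51 × 0.7636 = 5.735 mA.

I ≈ 5.73 mA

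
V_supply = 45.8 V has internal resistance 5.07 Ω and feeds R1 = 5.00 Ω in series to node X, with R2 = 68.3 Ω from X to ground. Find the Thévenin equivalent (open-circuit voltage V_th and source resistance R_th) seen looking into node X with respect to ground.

V_th ≈ 39.9 V, R_th ≈ 8.78 Ω

R1' = 5.07 + 5.00 = 10.07 Ω (source resistance + R1).
With X open, the divider is unloaded: V_th = 45.8 × 68.3/78.37 = 39.92 V.
With V_supply suppressed (replaced by a short), R_th = R1' ‖ R2 = (10.07 × 68.3)/(10.07 + 68.3) = 8.776 Ω.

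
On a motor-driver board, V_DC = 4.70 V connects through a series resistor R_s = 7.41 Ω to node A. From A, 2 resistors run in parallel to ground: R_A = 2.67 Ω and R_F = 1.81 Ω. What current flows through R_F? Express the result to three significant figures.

Parallel bank: R_p = 1/(1/2.67 + 1/1.81) = 1.079 Ω.
Node voltage V_A = V_DC · R_p/(R_s + R_p) = 4.70 × 0.1271 = 0.5973 V.
I(R_F) = V_A / R_F = 0.5973/1.81 = 0.3300 A.
(Check via current divider: I_total = 0.5537 A; share G_k/ΣG = 0.5960 → same result.)

I ≈ 0.330 A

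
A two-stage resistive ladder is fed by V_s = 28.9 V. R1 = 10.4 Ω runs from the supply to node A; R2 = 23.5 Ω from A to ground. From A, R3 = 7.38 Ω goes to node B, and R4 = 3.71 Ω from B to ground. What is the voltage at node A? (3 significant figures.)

V_A ≈ 12.1 V

Node A sees R2 in parallel with the series input of stage 2, R3 + R4 = 11.09 Ω.
Effective lower resistance at A: R2 ‖ 11.09 = 7.534 Ω.
V_A = 28.9 × 7.534/(10.4 + 7.534) = 12.14 V.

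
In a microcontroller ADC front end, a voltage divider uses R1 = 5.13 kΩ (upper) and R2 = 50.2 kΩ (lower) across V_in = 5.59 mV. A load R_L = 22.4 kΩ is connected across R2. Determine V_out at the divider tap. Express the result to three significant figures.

V_out ≈ 4.20 mV

R2 ‖ R_L = (50.2 × 22.4)/(50.2 + 22.4) = 15.49 kΩ.
Now apply the divider: V_out = 5.59 × 0.7512 = 4.199 mV.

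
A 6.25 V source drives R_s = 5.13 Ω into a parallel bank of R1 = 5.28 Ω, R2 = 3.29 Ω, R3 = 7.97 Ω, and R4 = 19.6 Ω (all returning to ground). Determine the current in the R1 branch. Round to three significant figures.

Parallel bank: R_p = 1/(1/5.28 + 1/3.29 + 1/7.97 + 1/19.6) = 1.493 Ω.
V_A = 6.25 × 1.493/6.623 = 1.409 V.
Branch current I = V_A/R1 = 1.409/5.28 = 0.2668 A.

I ≈ 0.267 A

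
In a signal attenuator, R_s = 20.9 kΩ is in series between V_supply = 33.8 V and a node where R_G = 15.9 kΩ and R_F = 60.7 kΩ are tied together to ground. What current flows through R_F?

I ≈ 0.209 mA

Equivalent of the parallel group: R_p = 12.60 kΩ.
Node voltage V_A = V_supply · R_p/(R_s + R_p) = 33.8 × 0.3761 = 12.71 V.
I(R_F) = V_A / R_F = 12.71/60.7 = 0.2094 mA.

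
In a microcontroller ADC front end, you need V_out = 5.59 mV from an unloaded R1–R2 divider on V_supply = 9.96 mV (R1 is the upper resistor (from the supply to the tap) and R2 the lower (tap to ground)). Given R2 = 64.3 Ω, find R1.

R1 ≈ 50.3 Ω

Required fraction k = V_out/V_supply = 0.5612.
So R1 = R2 · (V_supply/V_out − 1) = 64.3 × (9.96/5.59 − 1) = 64.3 × 0.7818 = 50.27 Ω.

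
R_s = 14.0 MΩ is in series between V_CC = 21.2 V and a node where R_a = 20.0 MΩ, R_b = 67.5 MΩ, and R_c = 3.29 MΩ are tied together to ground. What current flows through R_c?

I ≈ 1.05 µA

Combine the parallel branches: R_p = (1/20.0 + 1/67.5 + 1/3.29)⁻¹ = 2.712 MΩ.
V_A = 21.2 × 2.712/16.71 = 3.440 V.
I(R_c) = V_A / R_c = 3.440/3.29 = 1.046 µA.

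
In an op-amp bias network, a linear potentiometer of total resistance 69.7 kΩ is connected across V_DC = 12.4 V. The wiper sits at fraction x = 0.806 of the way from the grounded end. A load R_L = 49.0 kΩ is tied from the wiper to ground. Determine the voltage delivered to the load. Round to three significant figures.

V_out ≈ 8.18 V

The pot divides into 13.52 kΩ above the wiper and 56.18 kΩ below.
Lower segment in parallel with the load: 56.18 ‖ 49.0 = 26.17 kΩ.
Loaded-divider output: V_out = 12.4 × 0.6593 = 8.176 V.
(Unloaded: V_out = x·V_DC = 9.99 V.)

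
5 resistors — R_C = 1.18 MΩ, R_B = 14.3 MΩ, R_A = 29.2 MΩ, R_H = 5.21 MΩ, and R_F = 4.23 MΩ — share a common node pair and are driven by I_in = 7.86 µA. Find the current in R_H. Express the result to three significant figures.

I ≈ 1.09 µA

Total conductance ΣG = 1/1.18 + 1/14.3 + 1/29.2 + 1/5.21 + 1/4.23 = 1.380 (units of 1/MΩ).
R_H takes the fraction G_k/ΣG = 0.1919/1.380 = 0.1391, so I = 7.86 × 0.1391 = 1.093 µA.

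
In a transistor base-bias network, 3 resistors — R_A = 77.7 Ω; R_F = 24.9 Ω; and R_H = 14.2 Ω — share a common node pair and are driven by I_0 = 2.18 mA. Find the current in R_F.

Total conductance ΣG = 1/77.7 + 1/24.9 + 1/14.2 = 0.1235 (units of 1/Ω).
By the current-divider rule, I = I_0 · G_k/ΣG = 2.18 × 0.3253 = 0.7092 mA.

I ≈ 0.709 mA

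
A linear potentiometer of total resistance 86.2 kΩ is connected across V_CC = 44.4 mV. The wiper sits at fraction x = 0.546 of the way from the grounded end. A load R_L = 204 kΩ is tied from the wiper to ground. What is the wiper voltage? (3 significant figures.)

V_out ≈ 21.9 mV

Lower segment x·R_p = 47.07 kΩ; upper segment (1−x)·R_p = 39.13 kΩ.
Lower segment in parallel with the load: 47.07 ‖ 204 = 38.24 kΩ.
Then V_out = V_CC · 38.24/(39.13 + 38.24) = 21.94 mV.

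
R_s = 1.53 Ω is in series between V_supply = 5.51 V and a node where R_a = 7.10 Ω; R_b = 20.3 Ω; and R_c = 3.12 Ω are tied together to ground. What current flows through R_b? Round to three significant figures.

Combine the parallel branches: R_p = (1/7.10 + 1/20.3 + 1/3.12)⁻¹ = 1.958 Ω.
V_A = 5.51 × 1.958/3.488 = 3.093 V.
I(R_b) = V_A / R_b = 3.093/20.3 = 0.1524 A.

I ≈ 0.152 A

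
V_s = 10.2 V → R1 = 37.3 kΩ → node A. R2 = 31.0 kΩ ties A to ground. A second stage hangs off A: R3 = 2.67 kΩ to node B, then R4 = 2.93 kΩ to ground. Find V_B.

Node A sees R2 in parallel with the series input of stage 2, R3 + R4 = 5.600 kΩ.
Effective lower resistance at A: R2 ‖ 5.600 = 4.743 kΩ.
V_A = 10.2 × 4.743/(37.3 + 4.743) = 1.151 V.
Then the unloaded second divider: V_B = V_A × R4/(R3+R4) = 1.151 × 0.5232 = 0.6021 V.

V_B ≈ 0.602 V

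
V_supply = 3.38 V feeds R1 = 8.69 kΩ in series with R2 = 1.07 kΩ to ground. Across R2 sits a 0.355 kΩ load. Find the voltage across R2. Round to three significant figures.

V_out ≈ 0.101 V

R2 ‖ R_L = (1.07 × 0.355)/(1.07 + 0.355) = 0.2666 kΩ.
Voltage divider with the loaded lower leg: V_out = 3.38 × 0.2666/(8.69 + 0.2666) = 3.38 × 0.02976 = 0.1006 V.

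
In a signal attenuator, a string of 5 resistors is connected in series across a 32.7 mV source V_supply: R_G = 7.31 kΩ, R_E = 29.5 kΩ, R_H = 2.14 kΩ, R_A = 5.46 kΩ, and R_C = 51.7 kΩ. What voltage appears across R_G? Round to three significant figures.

Total series resistance ΣR = 7.31 + 29.5 + 2.14 + 5.46 + 51.7 = 96.11 kΩ.
V = V_supply · R/ΣR = 32.7 × 0.07606 = 2.487 mV.

V ≈ 2.49 mV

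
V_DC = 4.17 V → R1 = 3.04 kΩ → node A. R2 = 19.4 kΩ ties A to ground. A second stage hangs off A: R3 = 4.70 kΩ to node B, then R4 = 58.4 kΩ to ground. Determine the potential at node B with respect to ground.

Looking into the second stage from A: R3 + R4 = 63.10 kΩ appears in parallel with R2.
R2 ‖ (R3+R4) = 14.84 kΩ.
So V_A = 4.17 × 0.8300 = 3.461 V.
Then the unloaded second divider: V_B = V_A × R4/(R3+R4) = 3.461 × 0.9255 = 3.203 V.

V_B ≈ 3.20 V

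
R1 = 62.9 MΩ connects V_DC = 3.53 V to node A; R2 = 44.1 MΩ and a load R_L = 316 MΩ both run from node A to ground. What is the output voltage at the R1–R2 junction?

V_out ≈ 1.34 V

R2 ‖ R_L = (44.1 × 316)/(44.1 + 316) = 38.70 MΩ.
Voltage divider with the loaded lower leg: V_out = 3.53 × 38.70/(62.9 + 38.70) = 3.53 × 0.3809 = 1.345 V.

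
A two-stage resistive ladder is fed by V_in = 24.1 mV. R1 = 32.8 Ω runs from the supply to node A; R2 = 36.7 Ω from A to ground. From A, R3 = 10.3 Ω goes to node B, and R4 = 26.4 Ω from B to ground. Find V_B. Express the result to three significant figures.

Node A sees R2 in parallel with the series input of stage 2, R3 + R4 = 36.70 Ω.
R2 ‖ (R3+R4) = 18.35 Ω.
So V_A = 24.1 × 0.3587 = 8.646 mV.
Stage 2 is unloaded, so V_B = V_A · R4/(R3+R4) = 8.646 × 26.4/36.70 = 6.219 mV.

V_B ≈ 6.22 mV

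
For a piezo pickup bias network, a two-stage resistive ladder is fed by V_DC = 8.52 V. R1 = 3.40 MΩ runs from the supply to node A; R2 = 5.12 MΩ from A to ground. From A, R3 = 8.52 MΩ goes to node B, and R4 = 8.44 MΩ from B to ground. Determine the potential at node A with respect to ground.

V_A ≈ 4.57 V

Looking into the second stage from A: R3 + R4 = 16.96 MΩ appears in parallel with R2.
R2 ‖ (R3+R4) = 3.933 MΩ.
So V_A = 8.52 × 0.5363 = 4.570 V.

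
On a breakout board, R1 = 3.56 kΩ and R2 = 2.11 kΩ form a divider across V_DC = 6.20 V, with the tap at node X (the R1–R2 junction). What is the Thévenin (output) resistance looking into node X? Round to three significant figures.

R_th ≈ 1.32 kΩ

With V_DC suppressed (replaced by a short), R_th = R1 ‖ R2 = (3.560 × 2.11)/(3.560 + 2.11) = 1.325 kΩ.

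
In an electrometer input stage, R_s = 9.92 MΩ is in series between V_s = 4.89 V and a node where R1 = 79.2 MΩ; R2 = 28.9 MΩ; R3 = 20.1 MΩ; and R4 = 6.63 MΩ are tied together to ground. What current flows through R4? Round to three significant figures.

I ≈ 0.213 µA

Parallel bank: R_p = 1/(1/79.2 + 1/28.9 + 1/20.1 + 1/6.63) = 4.035 MΩ.
V_A = 4.89 × 4.035/13.96 = 1.414 V.
Branch current I = V_A/R4 = 1.414/6.63 = 0.2133 µA.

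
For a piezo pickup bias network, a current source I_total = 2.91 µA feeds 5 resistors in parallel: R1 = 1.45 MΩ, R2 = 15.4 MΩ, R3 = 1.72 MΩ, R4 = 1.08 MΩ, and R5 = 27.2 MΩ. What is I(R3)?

I ≈ 0.736 µA

Conductances: ΣG = 1/1.45 + 1/15.4 + 1/1.72 + 1/1.08 + 1/27.2 = 2.299 (1/MΩ).
By the current-divider rule, I = I_total · G_k/ΣG = 2.91 × 0.2529 = 0.7360 µA.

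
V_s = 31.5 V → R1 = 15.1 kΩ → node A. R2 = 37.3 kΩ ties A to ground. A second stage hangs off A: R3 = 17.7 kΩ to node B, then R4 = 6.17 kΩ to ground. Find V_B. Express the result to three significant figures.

V_B ≈ 4.00 V

Looking into the second stage from A: R3 + R4 = 23.87 kΩ appears in parallel with R2.
Effective lower resistance at A: R2 ‖ 23.87 = 14.56 kΩ.
First divider: V_A = V_s · 14.56/(15.1 + 14.56) = 15.46 V.
Then the unloaded second divider: V_B = V_A × R4/(R3+R4) = 15.46 × 0.2585 = 3.996 V.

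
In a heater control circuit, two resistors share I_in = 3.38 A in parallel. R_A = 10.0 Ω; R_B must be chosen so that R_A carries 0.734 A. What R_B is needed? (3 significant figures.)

Two-branch current divider: I_A = I_in · R_B/(R_A + R_B).
0.734/3.38 = R_B/(R_A + R_B) → R_B = R_A · (0.2172)/(1 − 0.2172) = 10.0 × 0.2774 = 2.774 Ω.

R_B ≈ 2.77 Ω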